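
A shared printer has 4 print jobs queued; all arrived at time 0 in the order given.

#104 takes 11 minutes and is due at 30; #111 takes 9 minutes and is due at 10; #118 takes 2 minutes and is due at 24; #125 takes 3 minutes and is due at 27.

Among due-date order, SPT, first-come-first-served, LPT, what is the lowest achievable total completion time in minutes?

46

EDD (increasing due date): #111 #118 #125 #104.
#111: 0→9
#118: 9→11
#125: 11→14
#104: 14→25
Sum = 9+11+14+25 = 59.
SPT (increasing processing time): #118 #125 #111 #104.
#118: 0→2
#125: 2→5
#111: 5→14
#104: 14→25
Sum = 2+5+14+25 = 46.
FIFO (arrival order): #104 #111 #118 #125.
#104: 0→11
#111: 11→20
#118: 20→22
#125: 22→25
Sum = 11+20+22+25 = 78.
LPT (decreasing processing time): #104 #111 #125 #118.
#104: 0→11
#111: 11→20
#125: 20→23
#118: 23→25
Sum = 11+20+23+25 = 79.
EDD 59, SPT 46, FIFO 78, LPT 79 → minimum 46.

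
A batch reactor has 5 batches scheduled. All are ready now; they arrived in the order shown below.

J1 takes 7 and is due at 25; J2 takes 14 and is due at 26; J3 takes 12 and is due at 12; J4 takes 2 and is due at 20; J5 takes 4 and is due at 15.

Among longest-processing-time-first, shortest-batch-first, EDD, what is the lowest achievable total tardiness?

LPT (decreasing processing time): J2 J3 J1 J5 J4.
J2: 0→14, due 26, tardiness 0
J3: 14→26, due 12, tardiness 14
J1: 26→33, due 25, tardiness 8
J5: 33→37, due 15, tardiness 22
J4: 37→39, due 20, tardiness 19
Sum = 0+14+8+22+19 = 63.
SPT (increasing processing time): J4 J5 J1 J3 J2.
J4: 0→2, due 20, tardiness 0
J5: 2→6, due 15, tardiness 0
J1: 6→13, due 25, tardiness 0
J3: 13→25, due 12, tardiness 13
J2: 25→39, due 26, tardiness 13
Sum = 0+0+0+13+13 = 26.
EDD (increasing due date): J3 J5 J4 J1 J2.
J3: 0→12, due 12, tardiness 0
J5: 12→16, due 15, tardiness 1
J4: 16→18, due 20, tardiness 0
J1: 18→25, due 25, tardiness 0
J2: 25→39, due 26, tardiness 13
Sum = 0+1+0+0+13 = 14.
LPT 63, SPT 26, EDD 14 → minimum 14.

14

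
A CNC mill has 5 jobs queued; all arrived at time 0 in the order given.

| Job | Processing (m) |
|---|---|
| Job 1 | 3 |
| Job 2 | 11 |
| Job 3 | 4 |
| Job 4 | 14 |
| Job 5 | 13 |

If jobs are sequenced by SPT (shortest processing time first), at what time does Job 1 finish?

3

SPT (increasing processing time): Job 1 Job 3 Job 2 Job 5 Job 4.
Job 1: 0→3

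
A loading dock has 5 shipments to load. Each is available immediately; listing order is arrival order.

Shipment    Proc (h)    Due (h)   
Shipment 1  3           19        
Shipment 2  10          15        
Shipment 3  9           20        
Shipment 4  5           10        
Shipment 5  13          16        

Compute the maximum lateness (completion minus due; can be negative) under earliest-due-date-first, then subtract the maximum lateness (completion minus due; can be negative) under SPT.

-4

EDD (increasing due date): Shipment 4 Shipment 2 Shipment 5 Shipment 1 Shipment 3.
Shipment 4: 0→5, due 10, lateness -5
Shipment 2: 5→15, due 15, lateness 0
Shipment 5: 15→28, due 16, lateness 12
Shipment 1: 28→31, due 19, lateness 12
Shipment 3: 31→40, due 20, lateness 20
Maximum = 20.
SPT (increasing processing time): Shipment 1 Shipment 4 Shipment 3 Shipment 2 Shipment 5.
Shipment 1: 0→3, due 19, lateness -16
Shipment 4: 3→8, due 10, lateness -2
Shipment 3: 8→17, due 20, lateness -3
Shipment 2: 17→27, due 15, lateness 12
Shipment 5: 27→40, due 16, lateness 24
Maximum = 24.
Difference = 20 − 24 = -4.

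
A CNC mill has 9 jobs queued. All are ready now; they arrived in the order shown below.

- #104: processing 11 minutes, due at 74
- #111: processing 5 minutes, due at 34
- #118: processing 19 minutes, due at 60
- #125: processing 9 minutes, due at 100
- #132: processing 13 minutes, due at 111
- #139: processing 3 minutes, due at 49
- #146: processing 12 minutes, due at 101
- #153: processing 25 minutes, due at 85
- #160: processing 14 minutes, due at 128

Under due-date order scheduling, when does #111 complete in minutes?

5

EDD (increasing due date): #111 #139 #118 #104 #153 #125 #146 #132 #160.
#111: 0→5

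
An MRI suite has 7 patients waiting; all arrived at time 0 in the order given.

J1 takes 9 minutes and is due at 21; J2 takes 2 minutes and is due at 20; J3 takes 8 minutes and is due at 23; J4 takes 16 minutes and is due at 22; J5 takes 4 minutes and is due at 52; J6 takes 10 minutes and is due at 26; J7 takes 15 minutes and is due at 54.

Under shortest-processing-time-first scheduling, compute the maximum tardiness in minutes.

42

SPT (increasing processing time): J2 J5 J3 J1 J6 J7 J4.
J2: 0→2, due 20, tardiness 0
J5: 2→6, due 52, tardiness 0
J3: 6→14, due 23, tardiness 0
J1: 14→23, due 21, tardiness 2
J6: 23→33, due 26, tardiness 7
J7: 33→48, due 54, tardiness 0
J4: 48→64, due 22, tardiness 42
Maximum = 42.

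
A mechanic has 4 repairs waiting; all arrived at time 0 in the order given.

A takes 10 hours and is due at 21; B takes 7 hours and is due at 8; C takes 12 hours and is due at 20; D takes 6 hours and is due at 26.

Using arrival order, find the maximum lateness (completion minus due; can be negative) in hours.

FIFO (arrival order): A B C D.
A: 0→10, due 21, lateness -11
B: 10→17, due 8, lateness 9
C: 17→29, due 20, lateness 9
D: 29→35, due 26, lateness 9
Maximum = 9.

9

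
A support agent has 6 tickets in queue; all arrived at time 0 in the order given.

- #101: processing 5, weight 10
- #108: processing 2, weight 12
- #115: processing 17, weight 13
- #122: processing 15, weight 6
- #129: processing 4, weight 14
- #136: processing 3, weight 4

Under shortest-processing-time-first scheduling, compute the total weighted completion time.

1082

SPT (increasing processing time): #108 #136 #129 #101 #122 #115.
#108: finishes 2, weight 12, w·C = 24
#136: finishes 5, weight 4, w·C = 20
#129: finishes 9, weight 14, w·C = 126
#101: finishes 14, weight 10, w·C = 140
#122: finishes 29, weight 6, w·C = 174
#115: finishes 46, weight 13, w·C = 598
Sum = 24+20+126+140+174+598 = 1082.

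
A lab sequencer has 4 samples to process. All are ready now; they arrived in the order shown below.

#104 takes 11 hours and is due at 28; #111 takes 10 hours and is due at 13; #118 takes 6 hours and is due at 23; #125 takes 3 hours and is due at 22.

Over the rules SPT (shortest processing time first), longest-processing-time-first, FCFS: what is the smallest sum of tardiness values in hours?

8

SPT (increasing processing time): #125 #118 #111 #104.
#125: 0→3, due 22, tardiness 0
#118: 3→9, due 23, tardiness 0
#111: 9→19, due 13, tardiness 6
#104: 19→30, due 28, tardiness 2
Sum = 0+0+6+2 = 8.
LPT (decreasing processing time): #104 #111 #118 #125.
#104: 0→11, due 28, tardiness 0
#111: 11→21, due 13, tardiness 8
#118: 21→27, due 23, tardiness 4
#125: 27→30, due 22, tardiness 8
Sum = 0+8+4+8 = 20.
FIFO (arrival order): #104 #111 #118 #125.
#104: 0→11, due 28, tardiness 0
#111: 11→21, due 13, tardiness 8
#118: 21→27, due 23, tardiness 4
#125: 27→30, due 22, tardiness 8
Sum = 0+8+4+8 = 20.
SPT 8, LPT 20, FIFO 20 → minimum 8.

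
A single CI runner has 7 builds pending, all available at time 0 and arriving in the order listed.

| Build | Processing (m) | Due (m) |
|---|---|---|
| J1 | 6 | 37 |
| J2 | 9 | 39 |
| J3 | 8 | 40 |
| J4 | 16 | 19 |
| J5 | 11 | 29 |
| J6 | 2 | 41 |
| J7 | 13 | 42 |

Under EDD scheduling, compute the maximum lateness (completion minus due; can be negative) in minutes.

EDD (increasing due date): J4 J5 J1 J2 J3 J6 J7.
J4: 0→16, due 19, lateness -3
J5: 16→27, due 29, lateness -2
J1: 27→33, due 37, lateness -4
J2: 33→42, due 39, lateness 3
J3: 42→50, due 40, lateness 10
J6: 50→52, due 41, lateness 11
J7: 52→65, due 42, lateness 23
Maximum = 23.

23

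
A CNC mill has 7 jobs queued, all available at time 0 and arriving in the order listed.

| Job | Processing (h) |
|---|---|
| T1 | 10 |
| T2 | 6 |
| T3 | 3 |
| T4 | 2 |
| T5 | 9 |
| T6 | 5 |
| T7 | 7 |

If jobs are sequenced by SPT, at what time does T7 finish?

23

SPT (increasing processing time): T4 T3 T6 T2 T7 T5 T1.
T4: 0→2
T3: 2→5
T6: 5→10
T2: 10→16
T7: 16→23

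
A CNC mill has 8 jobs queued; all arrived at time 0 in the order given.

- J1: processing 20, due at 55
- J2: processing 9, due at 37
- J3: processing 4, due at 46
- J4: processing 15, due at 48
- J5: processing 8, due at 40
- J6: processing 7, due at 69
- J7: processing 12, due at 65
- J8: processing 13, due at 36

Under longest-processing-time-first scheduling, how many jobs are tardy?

5

LPT (decreasing processing time): J1 J4 J8 J7 J2 J5 J6 J3.
J1: 0→20, due 55, tardiness 0
J4: 20→35, due 48, tardiness 0
J8: 35→48, due 36, tardiness 12
J7: 48→60, due 65, tardiness 0
J2: 60→69, due 37, tardiness 32
J5: 69→77, due 40, tardiness 37
J6: 77→84, due 69, tardiness 15
J3: 84→88, due 46, tardiness 42
Late jobs: 5.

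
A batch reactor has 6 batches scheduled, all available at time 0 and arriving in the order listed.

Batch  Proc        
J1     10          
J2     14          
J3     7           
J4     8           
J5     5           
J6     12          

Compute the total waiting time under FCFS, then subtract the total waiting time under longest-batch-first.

-23

FIFO (arrival order): J1 J2 J3 J4 J5 J6.
J1: waits 0, runs 0→10
J2: waits 10, runs 10→24
J3: waits 24, runs 24→31
J4: waits 31, runs 31→39
J5: waits 39, runs 39→44
J6: waits 44, runs 44→56
Sum = 0+10+24+31+39+44 = 148.
LPT (decreasing processing time): J2 J6 J1 J4 J3 J5.
J2: waits 0, runs 0→14
J6: waits 14, runs 14→26
J1: waits 26, runs 26→36
J4: waits 36, runs 36→44
J3: waits 44, runs 44→51
J5: waits 51, runs 51→56
Sum = 0+14+26+36+44+51 = 171.
Difference = 148 − 171 = -23.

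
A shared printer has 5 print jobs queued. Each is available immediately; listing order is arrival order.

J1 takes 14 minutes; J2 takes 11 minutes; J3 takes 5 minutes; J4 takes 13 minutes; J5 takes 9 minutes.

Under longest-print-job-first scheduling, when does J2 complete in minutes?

LPT (decreasing processing time): J1 J4 J2 J5 J3.
J1: 0→14
J4: 14→27
J2: 27→38

38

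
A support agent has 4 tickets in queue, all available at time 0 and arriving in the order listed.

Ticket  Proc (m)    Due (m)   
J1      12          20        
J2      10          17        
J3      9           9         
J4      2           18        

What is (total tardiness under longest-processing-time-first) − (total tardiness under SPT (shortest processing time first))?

LPT (decreasing processing time): J1 J2 J3 J4.
J1: 0→12, due 20, tardiness 0
J2: 12→22, due 17, tardiness 5
J3: 22→31, due 9, tardiness 22
J4: 31→33, due 18, tardiness 15
Sum = 0+5+22+15 = 42.
SPT (increasing processing time): J4 J3 J2 J1.
J4: 0→2, due 18, tardiness 0
J3: 2→11, due 9, tardiness 2
J2: 11→21, due 17, tardiness 4
J1: 21→33, due 20, tardiness 13
Sum = 0+2+4+13 = 19.
Difference = 42 − 19 = 23.

23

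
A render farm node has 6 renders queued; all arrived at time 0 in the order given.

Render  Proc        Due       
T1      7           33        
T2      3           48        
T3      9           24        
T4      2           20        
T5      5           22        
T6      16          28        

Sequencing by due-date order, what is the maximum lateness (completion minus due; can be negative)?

6

EDD (increasing due date): T4 T5 T3 T6 T1 T2.
T4: 0→2, due 20, lateness -18
T5: 2→7, due 22, lateness -15
T3: 7→16, due 24, lateness -8
T6: 16→32, due 28, lateness 4
T1: 32→39, due 33, lateness 6
T2: 39→42, due 48, lateness -6
Maximum = 6.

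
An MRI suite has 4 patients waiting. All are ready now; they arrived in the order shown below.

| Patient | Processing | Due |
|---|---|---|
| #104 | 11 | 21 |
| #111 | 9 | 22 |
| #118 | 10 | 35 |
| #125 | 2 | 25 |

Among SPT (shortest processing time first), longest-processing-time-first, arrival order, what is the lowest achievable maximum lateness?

SPT (increasing processing time): #125 #111 #118 #104.
#125: 0→2, due 25, lateness -23
#111: 2→11, due 22, lateness -11
#118: 11→21, due 35, lateness -14
#104: 21→32, due 21, lateness 11
Maximum = 11.
LPT (decreasing processing time): #104 #118 #111 #125.
#104: 0→11, due 21, lateness -10
#118: 11→21, due 35, lateness -14
#111: 21→30, due 22, lateness 8
#125: 30→32, due 25, lateness 7
Maximum = 8.
FIFO (arrival order): #104 #111 #118 #125.
#104: 0→11, due 21, lateness -10
#111: 11→20, due 22, lateness -2
#118: 20→30, due 35, lateness -5
#125: 30→32, due 25, lateness 7
Maximum = 7.
SPT 11, LPT 8, FIFO 7 → minimum 7.

7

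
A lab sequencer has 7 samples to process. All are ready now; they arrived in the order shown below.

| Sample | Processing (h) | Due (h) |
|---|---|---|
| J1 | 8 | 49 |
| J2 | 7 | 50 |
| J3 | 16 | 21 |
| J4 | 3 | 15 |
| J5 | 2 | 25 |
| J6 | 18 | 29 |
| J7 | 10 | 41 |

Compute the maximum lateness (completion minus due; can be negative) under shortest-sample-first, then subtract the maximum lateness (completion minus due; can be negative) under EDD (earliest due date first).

21

SPT (increasing processing time): J5 J4 J2 J1 J7 J3 J6.
J5: 0→2, due 25, lateness -23
J4: 2→5, due 15, lateness -10
J2: 5→12, due 50, lateness -38
J1: 12→20, due 49, lateness -29
J7: 20→30, due 41, lateness -11
J3: 30→46, due 21, lateness 25
J6: 46→64, due 29, lateness 35
Maximum = 35.
EDD (increasing due date): J4 J3 J5 J6 J7 J1 J2.
J4: 0→3, due 15, lateness -12
J3: 3→19, due 21, lateness -2
J5: 19→21, due 25, lateness -4
J6: 21→39, due 29, lateness 10
J7: 39→49, due 41, lateness 8
J1: 49→57, due 49, lateness 8
J2: 57→64, due 50, lateness 14
Maximum = 14.
Difference = 35 − 14 = 21.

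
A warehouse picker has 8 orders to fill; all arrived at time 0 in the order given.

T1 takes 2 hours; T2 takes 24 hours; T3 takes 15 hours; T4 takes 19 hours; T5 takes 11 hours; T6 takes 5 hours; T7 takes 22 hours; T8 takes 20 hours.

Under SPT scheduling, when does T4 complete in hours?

SPT (increasing processing time): T1 T6 T5 T3 T4 T8 T7 T2.
T1: 0→2
T6: 2→7
T5: 7→18
T3: 18→33
T4: 33→52

52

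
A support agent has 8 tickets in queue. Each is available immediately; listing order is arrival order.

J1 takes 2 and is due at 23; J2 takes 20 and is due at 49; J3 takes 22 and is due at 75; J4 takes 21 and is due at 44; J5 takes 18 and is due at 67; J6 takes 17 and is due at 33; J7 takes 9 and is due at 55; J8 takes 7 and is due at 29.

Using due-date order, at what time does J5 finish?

EDD (increasing due date): J1 J8 J6 J4 J2 J7 J5 J3.
J1: 0→2
J8: 2→9
J6: 9→26
J4: 26→47
J2: 47→67
J7: 67→76
J5: 76→94

94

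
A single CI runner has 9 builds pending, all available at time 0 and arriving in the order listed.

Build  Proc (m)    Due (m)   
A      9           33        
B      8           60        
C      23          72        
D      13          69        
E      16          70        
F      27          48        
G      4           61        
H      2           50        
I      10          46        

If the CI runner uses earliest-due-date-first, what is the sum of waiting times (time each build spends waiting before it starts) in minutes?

400

EDD (increasing due date): A I F H B G D E C.
A: waits 0, runs 0→9
I: waits 9, runs 9→19
F: waits 19, runs 19→46
H: waits 46, runs 46→48
B: waits 48, runs 48→56
G: waits 56, runs 56→60
D: waits 60, runs 60→73
E: waits 73, runs 73→89
C: waits 89, runs 89→112
Sum = 0+9+19+46+48+56+60+73+89 = 400.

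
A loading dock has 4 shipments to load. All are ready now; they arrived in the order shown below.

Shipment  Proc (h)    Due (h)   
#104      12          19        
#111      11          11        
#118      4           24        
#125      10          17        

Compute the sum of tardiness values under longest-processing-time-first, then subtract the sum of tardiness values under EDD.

10

LPT (decreasing processing time): #104 #111 #125 #118.
#104: 0→12, due 19, tardiness 0
#111: 12→23, due 11, tardiness 12
#125: 23→33, due 17, tardiness 16
#118: 33→37, due 24, tardiness 13
Sum = 0+12+16+13 = 41.
EDD (increasing due date): #111 #125 #104 #118.
#111: 0→11, due 11, tardiness 0
#125: 11→21, due 17, tardiness 4
#104: 21→33, due 19, tardiness 14
#118: 33→37, due 24, tardiness 13
Sum = 0+4+14+13 = 31.
Difference = 41 − 31 = 10.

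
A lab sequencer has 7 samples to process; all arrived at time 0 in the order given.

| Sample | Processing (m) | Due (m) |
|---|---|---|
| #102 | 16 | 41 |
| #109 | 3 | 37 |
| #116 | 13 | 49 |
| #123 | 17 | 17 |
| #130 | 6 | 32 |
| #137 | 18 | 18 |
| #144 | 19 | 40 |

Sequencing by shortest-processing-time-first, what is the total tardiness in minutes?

SPT (increasing processing time): #109 #130 #116 #102 #123 #137 #144.
#109: 0→3, due 37, tardiness 0
#130: 3→9, due 32, tardiness 0
#116: 9→22, due 49, tardiness 0
#102: 22→38, due 41, tardiness 0
#123: 38→55, due 17, tardiness 38
#137: 55→73, due 18, tardiness 55
#144: 73→92, due 40, tardiness 52
Sum = 0+0+0+0+38+55+52 = 145.

145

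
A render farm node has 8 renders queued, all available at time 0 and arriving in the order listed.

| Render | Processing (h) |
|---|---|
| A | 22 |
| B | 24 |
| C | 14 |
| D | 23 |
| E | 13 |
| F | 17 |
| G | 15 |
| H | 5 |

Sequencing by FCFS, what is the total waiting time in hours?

FIFO (arrival order): A B C D E F G H.
A: waits 0, runs 0→22
B: waits 22, runs 22→46
C: waits 46, runs 46→60
D: waits 60, runs 60→83
E: waits 83, runs 83→96
F: waits 96, runs 96→113
G: waits 113, runs 113→128
H: waits 128, runs 128→133
Sum = 0+22+46+60+83+96+113+128 = 548.

548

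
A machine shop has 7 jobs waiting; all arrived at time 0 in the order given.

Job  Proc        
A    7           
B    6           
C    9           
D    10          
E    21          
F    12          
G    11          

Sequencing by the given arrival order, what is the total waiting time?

FIFO (arrival order): A B C D E F G.
A: waits 0, runs 0→7
B: waits 7, runs 7→13
C: waits 13, runs 13→22
D: waits 22, runs 22→32
E: waits 32, runs 32→53
F: waits 53, runs 53→65
G: waits 65, runs 65→76
Sum = 0+7+13+22+32+53+65 = 192.

192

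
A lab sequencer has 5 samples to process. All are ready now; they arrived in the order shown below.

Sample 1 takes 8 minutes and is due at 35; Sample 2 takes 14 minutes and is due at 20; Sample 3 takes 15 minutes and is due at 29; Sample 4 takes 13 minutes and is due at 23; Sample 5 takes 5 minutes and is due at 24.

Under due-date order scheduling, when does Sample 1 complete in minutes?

55

EDD (increasing due date): Sample 2 Sample 4 Sample 5 Sample 3 Sample 1.
Sample 2: 0→14
Sample 4: 14→27
Sample 5: 27→32
Sample 3: 32→47
Sample 1: 47→55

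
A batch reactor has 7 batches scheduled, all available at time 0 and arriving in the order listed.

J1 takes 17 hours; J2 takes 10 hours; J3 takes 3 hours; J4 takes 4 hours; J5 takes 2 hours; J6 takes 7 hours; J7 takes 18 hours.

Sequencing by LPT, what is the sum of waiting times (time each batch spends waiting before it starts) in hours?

LPT (decreasing processing time): J7 J1 J2 J6 J4 J3 J5.
J7: waits 0, runs 0→18
J1: waits 18, runs 18→35
J2: waits 35, runs 35→45
J6: waits 45, runs 45→52
J4: waits 52, runs 52→56
J3: waits 56, runs 56→59
J5: waits 59, runs 59→61
Sum = 0+18+35+45+52+56+59 = 265.

265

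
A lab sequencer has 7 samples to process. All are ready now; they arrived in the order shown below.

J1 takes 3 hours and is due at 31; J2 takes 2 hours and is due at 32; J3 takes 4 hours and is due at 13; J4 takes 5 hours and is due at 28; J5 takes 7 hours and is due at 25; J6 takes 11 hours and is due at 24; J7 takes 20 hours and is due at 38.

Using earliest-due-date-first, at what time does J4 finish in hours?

27

EDD (increasing due date): J3 J6 J5 J4 J1 J2 J7.
J3: 0→4
J6: 4→15
J5: 15→22
J4: 22→27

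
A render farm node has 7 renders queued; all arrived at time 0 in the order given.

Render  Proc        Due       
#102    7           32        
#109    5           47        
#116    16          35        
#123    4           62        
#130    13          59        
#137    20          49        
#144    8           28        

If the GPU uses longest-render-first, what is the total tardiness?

LPT (decreasing processing time): #137 #116 #130 #144 #102 #109 #123.
#137: 0→20, due 49, tardiness 0
#116: 20→36, due 35, tardiness 1
#130: 36→49, due 59, tardiness 0
#144: 49→57, due 28, tardiness 29
#102: 57→64, due 32, tardiness 32
#109: 64→69, due 47, tardiness 22
#123: 69→73, due 62, tardiness 11
Sum = 0+1+0+29+32+22+11 = 95.

95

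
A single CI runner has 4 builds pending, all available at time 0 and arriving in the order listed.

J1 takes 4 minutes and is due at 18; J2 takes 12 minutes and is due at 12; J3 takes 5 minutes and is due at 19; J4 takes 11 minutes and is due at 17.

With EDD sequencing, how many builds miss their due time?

3

EDD (increasing due date): J2 J4 J1 J3.
J2: 0→12, due 12, tardiness 0
J4: 12→23, due 17, tardiness 6
J1: 23→27, due 18, tardiness 9
J3: 27→32, due 19, tardiness 13
Late builds: 3.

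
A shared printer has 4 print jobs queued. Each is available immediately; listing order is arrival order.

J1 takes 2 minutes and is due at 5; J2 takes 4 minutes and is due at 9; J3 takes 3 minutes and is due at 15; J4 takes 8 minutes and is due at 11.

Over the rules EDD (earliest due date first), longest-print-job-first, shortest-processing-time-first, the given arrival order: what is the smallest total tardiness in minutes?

5

EDD (increasing due date): J1 J2 J4 J3.
J1: 0→2, due 5, tardiness 0
J2: 2→6, due 9, tardiness 0
J4: 6→14, due 11, tardiness 3
J3: 14→17, due 15, tardiness 2
Sum = 0+0+3+2 = 5.
LPT (decreasing processing time): J4 J2 J3 J1.
J4: 0→8, due 11, tardiness 0
J2: 8→12, due 9, tardiness 3
J3: 12→15, due 15, tardiness 0
J1: 15→17, due 5, tardiness 12
Sum = 0+3+0+12 = 15.
SPT (increasing processing time): J1 J3 J2 J4.
J1: 0→2, due 5, tardiness 0
J3: 2→5, due 15, tardiness 0
J2: 5→9, due 9, tardiness 0
J4: 9→17, due 11, tardiness 6
Sum = 0+0+0+6 = 6.
FIFO (arrival order): J1 J2 J3 J4.
J1: 0→2, due 5, tardiness 0
J2: 2→6, due 9, tardiness 0
J3: 6→9, due 15, tardiness 0
J4: 9→17, due 11, tardiness 6
Sum = 0+0+0+6 = 6.
EDD 5, LPT 15, SPT 6, FIFO 6 → minimum 5.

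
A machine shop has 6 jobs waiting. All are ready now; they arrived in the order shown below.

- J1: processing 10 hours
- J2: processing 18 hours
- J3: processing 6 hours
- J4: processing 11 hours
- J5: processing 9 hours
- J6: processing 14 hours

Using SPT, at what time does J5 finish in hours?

15

SPT (increasing processing time): J3 J5 J1 J4 J6 J2.
J3: 0→6
J5: 6→15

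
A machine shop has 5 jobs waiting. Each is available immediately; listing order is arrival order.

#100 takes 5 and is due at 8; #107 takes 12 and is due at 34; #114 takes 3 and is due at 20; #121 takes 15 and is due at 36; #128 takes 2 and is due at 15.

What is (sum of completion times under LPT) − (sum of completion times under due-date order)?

65

LPT (decreasing processing time): #121 #107 #100 #114 #128.
#121: 0→15
#107: 15→27
#100: 27→32
#114: 32→35
#128: 35→37
Sum = 15+27+32+35+37 = 146.
EDD (increasing due date): #100 #128 #114 #107 #121.
#100: 0→5
#128: 5→7
#114: 7→10
#107: 10→22
#121: 22→37
Sum = 5+7+10+22+37 = 81.
Difference = 146 − 81 = 65.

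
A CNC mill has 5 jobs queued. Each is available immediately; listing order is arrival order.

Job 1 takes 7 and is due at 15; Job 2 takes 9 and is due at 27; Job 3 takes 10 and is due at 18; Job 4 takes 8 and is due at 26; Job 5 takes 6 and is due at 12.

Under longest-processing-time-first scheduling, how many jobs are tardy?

3

LPT (decreasing processing time): Job 3 Job 2 Job 4 Job 1 Job 5.
Job 3: 0→10, due 18, tardiness 0
Job 2: 10→19, due 27, tardiness 0
Job 4: 19→27, due 26, tardiness 1
Job 1: 27→34, due 15, tardiness 19
Job 5: 34→40, due 12, tardiness 28
Late jobs: 3.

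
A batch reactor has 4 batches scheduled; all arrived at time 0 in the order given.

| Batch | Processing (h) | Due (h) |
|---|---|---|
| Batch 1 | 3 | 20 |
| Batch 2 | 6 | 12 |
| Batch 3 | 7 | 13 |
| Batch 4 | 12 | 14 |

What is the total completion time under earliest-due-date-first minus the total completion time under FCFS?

EDD (increasing due date): Batch 2 Batch 3 Batch 4 Batch 1.
Batch 2: 0→6
Batch 3: 6→13
Batch 4: 13→25
Batch 1: 25→28
Sum = 6+13+25+28 = 72.
FIFO (arrival order): Batch 1 Batch 2 Batch 3 Batch 4.
Batch 1: 0→3
Batch 2: 3→9
Batch 3: 9→16
Batch 4: 16→28
Sum = 3+9+16+28 = 56.
Difference = 72 − 56 = 16.

16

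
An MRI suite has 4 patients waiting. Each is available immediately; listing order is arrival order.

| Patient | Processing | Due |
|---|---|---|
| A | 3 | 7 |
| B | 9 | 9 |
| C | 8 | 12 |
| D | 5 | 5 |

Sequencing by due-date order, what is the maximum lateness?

13

EDD (increasing due date): D A B C.
D: 0→5, due 5, lateness 0
A: 5→8, due 7, lateness 1
B: 8→17, due 9, lateness 8
C: 17→25, due 12, lateness 13
Maximum = 13.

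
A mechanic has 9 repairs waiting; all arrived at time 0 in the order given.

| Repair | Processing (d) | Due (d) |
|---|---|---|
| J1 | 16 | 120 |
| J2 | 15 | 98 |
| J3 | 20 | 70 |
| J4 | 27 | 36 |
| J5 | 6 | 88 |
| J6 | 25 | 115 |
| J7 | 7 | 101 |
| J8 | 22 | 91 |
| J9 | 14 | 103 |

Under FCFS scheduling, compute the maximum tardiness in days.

FIFO (arrival order): J1 J2 J3 J4 J5 J6 J7 J8 J9.
J1: 0→16, due 120, tardiness 0
J2: 16→31, due 98, tardiness 0
J3: 31→51, due 70, tardiness 0
J4: 51→78, due 36, tardiness 42
J5: 78→84, due 88, tardiness 0
J6: 84→109, due 115, tardiness 0
J7: 109→116, due 101, tardiness 15
J8: 116→138, due 91, tardiness 47
J9: 138→152, due 103, tardiness 49
Maximum = 49.

49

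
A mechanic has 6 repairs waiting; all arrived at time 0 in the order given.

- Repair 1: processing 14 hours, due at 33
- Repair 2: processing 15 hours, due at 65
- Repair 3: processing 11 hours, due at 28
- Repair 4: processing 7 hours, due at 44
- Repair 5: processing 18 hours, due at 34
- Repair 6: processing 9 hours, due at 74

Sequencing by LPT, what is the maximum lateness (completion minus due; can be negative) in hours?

LPT (decreasing processing time): Repair 5 Repair 2 Repair 1 Repair 3 Repair 6 Repair 4.
Repair 5: 0→18, due 34, lateness -16
Repair 2: 18→33, due 65, lateness -32
Repair 1: 33→47, due 33, lateness 14
Repair 3: 47→58, due 28, lateness 30
Repair 6: 58→67, due 74, lateness -7
Repair 4: 67→74, due 44, lateness 30
Maximum = 30.

30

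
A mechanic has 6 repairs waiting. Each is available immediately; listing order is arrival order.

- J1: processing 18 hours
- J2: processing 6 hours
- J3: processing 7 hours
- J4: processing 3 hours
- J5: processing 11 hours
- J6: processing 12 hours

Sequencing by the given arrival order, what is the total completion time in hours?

FIFO (arrival order): J1 J2 J3 J4 J5 J6.
J1: 0→18
J2: 18→24
J3: 24→31
J4: 31→34
J5: 34→45
J6: 45→57
Sum = 18+24+31+34+45+57 = 209.

209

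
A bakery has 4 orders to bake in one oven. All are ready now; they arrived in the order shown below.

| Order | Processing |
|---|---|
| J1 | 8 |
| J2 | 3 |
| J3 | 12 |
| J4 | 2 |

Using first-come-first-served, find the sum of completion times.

FIFO (arrival order): J1 J2 J3 J4.
J1: 0→8
J2: 8→11
J3: 11→23
J4: 23→25
Sum = 8+11+23+25 = 67.

67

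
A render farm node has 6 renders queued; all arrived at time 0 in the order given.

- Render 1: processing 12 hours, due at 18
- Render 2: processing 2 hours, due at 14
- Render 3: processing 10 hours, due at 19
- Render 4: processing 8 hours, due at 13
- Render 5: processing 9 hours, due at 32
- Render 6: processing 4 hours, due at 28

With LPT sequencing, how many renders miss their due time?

LPT (decreasing processing time): Render 1 Render 3 Render 5 Render 4 Render 6 Render 2.
Render 1: 0→12, due 18, tardiness 0
Render 3: 12→22, due 19, tardiness 3
Render 5: 22→31, due 32, tardiness 0
Render 4: 31→39, due 13, tardiness 26
Render 6: 39→43, due 28, tardiness 15
Render 2: 43→45, due 14, tardiness 31
Late renders: 4.

4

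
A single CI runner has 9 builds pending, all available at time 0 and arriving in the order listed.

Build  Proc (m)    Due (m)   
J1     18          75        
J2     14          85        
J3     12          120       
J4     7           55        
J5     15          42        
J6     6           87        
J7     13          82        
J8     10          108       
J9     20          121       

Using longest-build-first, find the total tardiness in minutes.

93

LPT (decreasing processing time): J9 J1 J5 J2 J7 J3 J8 J4 J6.
J9: 0→20, due 121, tardiness 0
J1: 20→38, due 75, tardiness 0
J5: 38→53, due 42, tardiness 11
J2: 53→67, due 85, tardiness 0
J7: 67→80, due 82, tardiness 0
J3: 80→92, due 120, tardiness 0
J8: 92→102, due 108, tardiness 0
J4: 102→109, due 55, tardiness 54
J6: 109→115, due 87, tardiness 28
Sum = 0+0+11+0+0+0+0+54+28 = 93.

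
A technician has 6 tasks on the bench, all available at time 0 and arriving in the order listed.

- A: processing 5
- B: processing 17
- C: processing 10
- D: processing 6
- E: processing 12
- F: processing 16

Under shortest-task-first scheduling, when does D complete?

SPT (increasing processing time): A D C E F B.
A: 0→5
D: 5→11

11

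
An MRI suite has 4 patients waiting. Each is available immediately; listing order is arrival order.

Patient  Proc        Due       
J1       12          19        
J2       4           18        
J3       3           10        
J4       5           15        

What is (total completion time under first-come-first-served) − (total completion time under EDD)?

FIFO (arrival order): J1 J2 J3 J4.
J1: 0→12
J2: 12→16
J3: 16→19
J4: 19→24
Sum = 12+16+19+24 = 71.
EDD (increasing due date): J3 J4 J2 J1.
J3: 0→3
J4: 3→8
J2: 8→12
J1: 12→24
Sum = 3+8+12+24 = 47.
Difference = 71 − 47 = 24.

24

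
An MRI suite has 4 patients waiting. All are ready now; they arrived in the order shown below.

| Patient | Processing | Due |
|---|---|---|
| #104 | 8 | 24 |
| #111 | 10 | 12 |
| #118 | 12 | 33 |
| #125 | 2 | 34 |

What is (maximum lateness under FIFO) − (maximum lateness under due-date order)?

8

FIFO (arrival order): #104 #111 #118 #125.
#104: 0→8, due 24, lateness -16
#111: 8→18, due 12, lateness 6
#118: 18→30, due 33, lateness -3
#125: 30→32, due 34, lateness -2
Maximum = 6.
EDD (increasing due date): #111 #104 #118 #125.
#111: 0→10, due 12, lateness -2
#104: 10→18, due 24, lateness -6
#118: 18→30, due 33, lateness -3
#125: 30→32, due 34, lateness -2
Maximum = -2.
Difference = 6 − -2 = 8.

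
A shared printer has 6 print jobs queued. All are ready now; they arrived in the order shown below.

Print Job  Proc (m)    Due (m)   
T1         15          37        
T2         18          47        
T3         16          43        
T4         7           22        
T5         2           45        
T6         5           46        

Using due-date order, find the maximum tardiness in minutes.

EDD (increasing due date): T4 T1 T3 T5 T6 T2.
T4: 0→7, due 22, tardiness 0
T1: 7→22, due 37, tardiness 0
T3: 22→38, due 43, tardiness 0
T5: 38→40, due 45, tardiness 0
T6: 40→45, due 46, tardiness 0
T2: 45→63, due 47, tardiness 16
Maximum = 16.

16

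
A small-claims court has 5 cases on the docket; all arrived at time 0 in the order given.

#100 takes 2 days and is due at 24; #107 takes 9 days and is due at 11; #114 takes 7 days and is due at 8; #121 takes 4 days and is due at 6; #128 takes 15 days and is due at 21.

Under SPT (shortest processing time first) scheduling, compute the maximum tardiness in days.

16

SPT (increasing processing time): #100 #121 #114 #107 #128.
#100: 0→2, due 24, tardiness 0
#121: 2→6, due 6, tardiness 0
#114: 6→13, due 8, tardiness 5
#107: 13→22, due 11, tardiness 11
#128: 22→37, due 21, tardiness 16
Maximum = 16.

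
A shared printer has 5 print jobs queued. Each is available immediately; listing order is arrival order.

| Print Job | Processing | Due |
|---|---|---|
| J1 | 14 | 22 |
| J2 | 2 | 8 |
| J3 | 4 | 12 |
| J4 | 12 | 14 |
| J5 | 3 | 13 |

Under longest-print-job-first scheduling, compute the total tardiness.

LPT (decreasing processing time): J1 J4 J3 J5 J2.
J1: 0→14, due 22, tardiness 0
J4: 14→26, due 14, tardiness 12
J3: 26→30, due 12, tardiness 18
J5: 30→33, due 13, tardiness 20
J2: 33→35, due 8, tardiness 27
Sum = 0+12+18+20+27 = 77.

77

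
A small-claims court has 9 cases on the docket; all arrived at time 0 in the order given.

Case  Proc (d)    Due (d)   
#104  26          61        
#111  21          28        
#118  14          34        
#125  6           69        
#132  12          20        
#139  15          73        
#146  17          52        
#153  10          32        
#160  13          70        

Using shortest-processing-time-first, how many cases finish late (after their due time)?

5

SPT (increasing processing time): #125 #153 #132 #160 #118 #139 #146 #111 #104.
#125: 0→6, due 69, tardiness 0
#153: 6→16, due 32, tardiness 0
#132: 16→28, due 20, tardiness 8
#160: 28→41, due 70, tardiness 0
#118: 41→55, due 34, tardiness 21
#139: 55→70, due 73, tardiness 0
#146: 70→87, due 52, tardiness 35
#111: 87→108, due 28, tardiness 80
#104: 108→134, due 61, tardiness 73
Late cases: 5.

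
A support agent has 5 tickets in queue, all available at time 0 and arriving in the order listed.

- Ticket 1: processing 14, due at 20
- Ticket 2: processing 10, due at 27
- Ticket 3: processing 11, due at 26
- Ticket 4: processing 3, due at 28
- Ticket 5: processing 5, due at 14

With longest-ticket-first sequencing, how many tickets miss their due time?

3

LPT (decreasing processing time): Ticket 1 Ticket 3 Ticket 2 Ticket 5 Ticket 4.
Ticket 1: 0→14, due 20, tardiness 0
Ticket 3: 14→25, due 26, tardiness 0
Ticket 2: 25→35, due 27, tardiness 8
Ticket 5: 35→40, due 14, tardiness 26
Ticket 4: 40→43, due 28, tardiness 15
Late tickets: 3.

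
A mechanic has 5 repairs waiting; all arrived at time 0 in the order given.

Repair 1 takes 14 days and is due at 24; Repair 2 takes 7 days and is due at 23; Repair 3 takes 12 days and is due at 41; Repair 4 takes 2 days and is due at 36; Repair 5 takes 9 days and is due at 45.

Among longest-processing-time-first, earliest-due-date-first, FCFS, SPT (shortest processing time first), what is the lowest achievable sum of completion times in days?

103

LPT (decreasing processing time): Repair 1 Repair 3 Repair 5 Repair 2 Repair 4.
Repair 1: 0→14
Repair 3: 14→26
Repair 5: 26→35
Repair 2: 35→42
Repair 4: 42→44
Sum = 14+26+35+42+44 = 161.
EDD (increasing due date): Repair 2 Repair 1 Repair 4 Repair 3 Repair 5.
Repair 2: 0→7
Repair 1: 7→21
Repair 4: 21→23
Repair 3: 23→35
Repair 5: 35→44
Sum = 7+21+23+35+44 = 130.
FIFO (arrival order): Repair 1 Repair 2 Repair 3 Repair 4 Repair 5.
Repair 1: 0→14
Repair 2: 14→21
Repair 3: 21→33
Repair 4: 33→35
Repair 5: 35→44
Sum = 14+21+33+35+44 = 147.
SPT (increasing processing time): Repair 4 Repair 2 Repair 5 Repair 3 Repair 1.
Repair 4: 0→2
Repair 2: 2→9
Repair 5: 9→18
Repair 3: 18→30
Repair 1: 30→44
Sum = 2+9+18+30+44 = 103.
LPT 161, EDD 130, FIFO 147, SPT 103 → minimum 103.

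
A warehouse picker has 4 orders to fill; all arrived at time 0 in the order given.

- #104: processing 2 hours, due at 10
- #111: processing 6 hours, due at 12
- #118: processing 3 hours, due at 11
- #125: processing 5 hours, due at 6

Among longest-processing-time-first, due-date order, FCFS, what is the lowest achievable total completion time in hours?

LPT (decreasing processing time): #111 #125 #118 #104.
#111: 0→6
#125: 6→11
#118: 11→14
#104: 14→16
Sum = 6+11+14+16 = 47.
EDD (increasing due date): #125 #104 #118 #111.
#125: 0→5
#104: 5→7
#118: 7→10
#111: 10→16
Sum = 5+7+10+16 = 38.
FIFO (arrival order): #104 #111 #118 #125.
#104: 0→2
#111: 2→8
#118: 8→11
#125: 11→16
Sum = 2+8+11+16 = 37.
LPT 47, EDD 38, FIFO 37 → minimum 37.

37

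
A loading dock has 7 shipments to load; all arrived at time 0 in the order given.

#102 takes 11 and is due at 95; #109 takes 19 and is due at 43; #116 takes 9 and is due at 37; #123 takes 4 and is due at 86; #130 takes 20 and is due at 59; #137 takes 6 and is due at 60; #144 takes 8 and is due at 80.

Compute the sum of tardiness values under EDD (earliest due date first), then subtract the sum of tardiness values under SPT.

-32

EDD (increasing due date): #116 #109 #130 #137 #144 #123 #102.
#116: 0→9, due 37, tardiness 0
#109: 9→28, due 43, tardiness 0
#130: 28→48, due 59, tardiness 0
#137: 48→54, due 60, tardiness 0
#144: 54→62, due 80, tardiness 0
#123: 62→66, due 86, tardiness 0
#102: 66→77, due 95, tardiness 0
Sum = 0+0+0+0+0+0+0 = 0.
SPT (increasing processing time): #123 #137 #144 #116 #102 #109 #130.
#123: 0→4, due 86, tardiness 0
#137: 4→10, due 60, tardiness 0
#144: 10→18, due 80, tardiness 0
#116: 18→27, due 37, tardiness 0
#102: 27→38, due 95, tardiness 0
#109: 38→57, due 43, tardiness 14
#130: 57→77, due 59, tardiness 18
Sum = 0+0+0+0+0+14+18 = 32.
Difference = 0 − 32 = -32.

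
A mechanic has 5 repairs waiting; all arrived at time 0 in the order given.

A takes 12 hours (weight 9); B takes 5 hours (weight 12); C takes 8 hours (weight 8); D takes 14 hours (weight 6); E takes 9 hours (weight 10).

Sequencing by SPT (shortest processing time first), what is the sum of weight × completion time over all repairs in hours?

SPT (increasing processing time): B C E A D.
B: finishes 5, weight 12, w·C = 60
C: finishes 13, weight 8, w·C = 104
E: finishes 22, weight 10, w·C = 220
A: finishes 34, weight 9, w·C = 306
D: finishes 48, weight 6, w·C = 288
Sum = 60+104+220+306+288 = 978.

978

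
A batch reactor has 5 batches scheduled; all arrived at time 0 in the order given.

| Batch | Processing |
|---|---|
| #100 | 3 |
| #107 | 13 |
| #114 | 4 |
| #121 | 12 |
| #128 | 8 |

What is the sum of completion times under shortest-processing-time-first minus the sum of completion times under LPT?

SPT (increasing processing time): #100 #114 #128 #121 #107.
#100: 0→3
#114: 3→7
#128: 7→15
#121: 15→27
#107: 27→40
Sum = 3+7+15+27+40 = 92.
LPT (decreasing processing time): #107 #121 #128 #114 #100.
#107: 0→13
#121: 13→25
#128: 25→33
#114: 33→37
#100: 37→40
Sum = 13+25+33+37+40 = 148.
Difference = 92 − 148 = -56.

-56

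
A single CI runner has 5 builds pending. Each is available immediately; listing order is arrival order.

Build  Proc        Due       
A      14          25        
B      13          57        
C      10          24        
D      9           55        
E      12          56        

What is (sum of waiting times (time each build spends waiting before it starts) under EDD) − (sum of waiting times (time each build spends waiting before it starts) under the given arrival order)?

EDD (increasing due date): C A D E B.
C: waits 0, runs 0→10
A: waits 10, runs 10→24
D: waits 24, runs 24→33
E: waits 33, runs 33→45
B: waits 45, runs 45→58
Sum = 0+10+24+33+45 = 112.
FIFO (arrival order): A B C D E.
A: waits 0, runs 0→14
B: waits 14, runs 14→27
C: waits 27, runs 27→37
D: waits 37, runs 37→46
E: waits 46, runs 46→58
Sum = 0+14+27+37+46 = 124.
Difference = 112 − 124 = -12.

-12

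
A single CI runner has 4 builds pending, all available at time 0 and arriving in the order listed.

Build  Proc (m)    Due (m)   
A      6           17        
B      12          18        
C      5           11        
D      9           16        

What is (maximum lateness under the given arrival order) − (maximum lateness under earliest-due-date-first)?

FIFO (arrival order): A B C D.
A: 0→6, due 17, lateness -11
B: 6→18, due 18, lateness 0
C: 18→23, due 11, lateness 12
D: 23→32, due 16, lateness 16
Maximum = 16.
EDD (increasing due date): C D A B.
C: 0→5, due 11, lateness -6
D: 5→14, due 16, lateness -2
A: 14→20, due 17, lateness 3
B: 20→32, due 18, lateness 14
Maximum = 14.
Difference = 16 − 14 = 2.

2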